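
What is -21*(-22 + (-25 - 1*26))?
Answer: 1533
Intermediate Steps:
-21*(-22 + (-25 - 1*26)) = -21*(-22 + (-25 - 26)) = -21*(-22 - 51) = -21*(-73) = 1533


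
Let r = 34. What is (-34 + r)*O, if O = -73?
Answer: 0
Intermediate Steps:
(-34 + r)*O = (-34 + 34)*(-73) = 0*(-73) = 0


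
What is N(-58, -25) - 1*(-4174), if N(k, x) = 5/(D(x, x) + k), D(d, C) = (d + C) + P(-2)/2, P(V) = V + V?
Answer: 91827/22 ≈ 4174.0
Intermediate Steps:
P(V) = 2*V
D(d, C) = -2 + C + d (D(d, C) = (d + C) + (2*(-2))/2 = (C + d) - 4*½ = (C + d) - 2 = -2 + C + d)
N(k, x) = 5/(-2 + k + 2*x) (N(k, x) = 5/((-2 + x + x) + k) = 5/((-2 + 2*x) + k) = 5/(-2 + k + 2*x))
N(-58, -25) - 1*(-4174) = 5/(-2 - 58 + 2*(-25)) - 1*(-4174) = 5/(-2 - 58 - 50) + 4174 = 5/(-110) + 4174 = 5*(-1/110) + 4174 = -1/22 + 4174 = 91827/22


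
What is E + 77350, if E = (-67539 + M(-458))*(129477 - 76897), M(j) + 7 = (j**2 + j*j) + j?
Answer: 18483209270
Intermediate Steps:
M(j) = -7 + j + 2*j**2 (M(j) = -7 + ((j**2 + j*j) + j) = -7 + ((j**2 + j**2) + j) = -7 + (2*j**2 + j) = -7 + (j + 2*j**2) = -7 + j + 2*j**2)
E = 18483131920 (E = (-67539 + (-7 - 458 + 2*(-458)**2))*(129477 - 76897) = (-67539 + (-7 - 458 + 2*209764))*52580 = (-67539 + (-7 - 458 + 419528))*52580 = (-67539 + 419063)*52580 = 351524*52580 = 18483131920)
E + 77350 = 18483131920 + 77350 = 18483209270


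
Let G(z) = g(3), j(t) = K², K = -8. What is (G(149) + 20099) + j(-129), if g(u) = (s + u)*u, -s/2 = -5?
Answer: 20202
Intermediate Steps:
s = 10 (s = -2*(-5) = 10)
g(u) = u*(10 + u) (g(u) = (10 + u)*u = u*(10 + u))
j(t) = 64 (j(t) = (-8)² = 64)
G(z) = 39 (G(z) = 3*(10 + 3) = 3*13 = 39)
(G(149) + 20099) + j(-129) = (39 + 20099) + 64 = 20138 + 64 = 20202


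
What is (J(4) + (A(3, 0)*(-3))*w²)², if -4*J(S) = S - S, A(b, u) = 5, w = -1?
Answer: 225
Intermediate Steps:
J(S) = 0 (J(S) = -(S - S)/4 = -¼*0 = 0)
(J(4) + (A(3, 0)*(-3))*w²)² = (0 + (5*(-3))*(-1)²)² = (0 - 15*1)² = (0 - 15)² = (-15)² = 225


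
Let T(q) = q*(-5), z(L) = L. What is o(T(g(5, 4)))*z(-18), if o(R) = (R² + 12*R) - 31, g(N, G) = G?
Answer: -2322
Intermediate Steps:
T(q) = -5*q
o(R) = -31 + R² + 12*R
o(T(g(5, 4)))*z(-18) = (-31 + (-5*4)² + 12*(-5*4))*(-18) = (-31 + (-20)² + 12*(-20))*(-18) = (-31 + 400 - 240)*(-18) = 129*(-18) = -2322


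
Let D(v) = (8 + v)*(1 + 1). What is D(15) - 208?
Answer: -162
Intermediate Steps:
D(v) = 16 + 2*v (D(v) = (8 + v)*2 = 16 + 2*v)
D(15) - 208 = (16 + 2*15) - 208 = (16 + 30) - 208 = 46 - 208 = -162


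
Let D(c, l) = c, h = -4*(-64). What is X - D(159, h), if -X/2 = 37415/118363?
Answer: -2699221/16909 ≈ -159.63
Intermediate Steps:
h = 256
X = -10690/16909 (X = -74830/118363 = -2*5345/16909 = -10690/16909 ≈ -0.63221)
X - D(159, h) = -10690/16909 - 1*159 = -10690/16909 - 159 = -2699221/16909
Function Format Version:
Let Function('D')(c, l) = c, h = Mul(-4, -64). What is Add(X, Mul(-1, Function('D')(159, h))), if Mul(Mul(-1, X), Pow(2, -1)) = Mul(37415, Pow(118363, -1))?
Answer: Rational(-2699221, 16909) ≈ -159.63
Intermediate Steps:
h = 256
X = Rational(-10690, 16909) (X = Mul(-2, Mul(37415, Pow(118363, -1))) = Mul(-2, Mul(37415, Rational(1, 118363))) = Mul(-2, Rational(5345, 16909)) = Rational(-10690, 16909) ≈ -0.63221)
Add(X, Mul(-1, Function('D')(159, h))) = Add(Rational(-10690, 16909), Mul(-1, 159)) = Add(Rational(-10690, 16909), -159) = Rational(-2699221, 16909)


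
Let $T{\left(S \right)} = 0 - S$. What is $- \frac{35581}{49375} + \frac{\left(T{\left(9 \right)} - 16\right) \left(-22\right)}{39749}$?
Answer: $- \frac{1387152919}{1962606875} \approx -0.70679$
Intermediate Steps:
$T{\left(S \right)} = - S$
$- \frac{35581}{49375} + \frac{\left(T{\left(9 \right)} - 16\right) \left(-22\right)}{39749} = - \frac{35581}{49375} + \frac{\left(\left(-1\right) 9 - 16\right) \left(-22\right)}{39749} = \left(-35581\right) \frac{1}{49375} + \left(-9 - 16\right) \left(-22\right) \frac{1}{39749} = - \frac{35581}{49375} + \left(-25\right) \left(-22\right) \frac{1}{39749} = - \frac{35581}{49375} + 550 \cdot \frac{1}{39749} = - \frac{35581}{49375} + \frac{550}{39749} = - \frac{1387152919}{1962606875}$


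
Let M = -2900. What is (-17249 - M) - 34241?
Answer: -48590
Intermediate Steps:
(-17249 - M) - 34241 = (-17249 - 1*(-2900)) - 34241 = (-17249 + 2900) - 34241 = -14349 - 34241 = -48590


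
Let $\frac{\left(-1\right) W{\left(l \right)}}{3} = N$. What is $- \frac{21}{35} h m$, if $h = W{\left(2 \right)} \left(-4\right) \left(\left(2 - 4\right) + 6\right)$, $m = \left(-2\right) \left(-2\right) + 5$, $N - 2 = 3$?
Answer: $-1296$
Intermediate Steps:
$N = 5$ ($N = 2 + 3 = 5$)
$m = 9$ ($m = 4 + 5 = 9$)
$W{\left(l \right)} = -15$ ($W{\left(l \right)} = \left(-3\right) 5 = -15$)
$h = 240$ ($h = \left(-15\right) \left(-4\right) \left(\left(2 - 4\right) + 6\right) = 60 \left(-2 + 6\right) = 60 \cdot 4 = 240$)
$- \frac{21}{35} h m = - \frac{21}{35} \cdot 240 \cdot 9 = \left(-21\right) \frac{1}{35} \cdot 240 \cdot 9 = \left(- \frac{3}{5}\right) 240 \cdot 9 = \left(-144\right) 9 = -1296$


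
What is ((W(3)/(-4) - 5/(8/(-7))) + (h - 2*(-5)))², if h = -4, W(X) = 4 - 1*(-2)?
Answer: 5041/64 ≈ 78.766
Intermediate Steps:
W(X) = 6 (W(X) = 4 + 2 = 6)
((W(3)/(-4) - 5/(8/(-7))) + (h - 2*(-5)))² = ((6/(-4) - 5/(8/(-7))) + (-4 - 2*(-5)))² = ((6*(-¼) - 5/(8*(-⅐))) + (-4 + 10))² = ((-3/2 - 5/(-8/7)) + 6)² = ((-3/2 - 5*(-7/8)) + 6)² = ((-3/2 + 35/8) + 6)² = (23/8 + 6)² = (71/8)² = 5041/64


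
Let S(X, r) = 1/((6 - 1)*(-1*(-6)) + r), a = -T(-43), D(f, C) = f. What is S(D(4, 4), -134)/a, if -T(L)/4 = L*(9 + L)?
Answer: -1/608192 ≈ -1.6442e-6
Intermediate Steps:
T(L) = -4*L*(9 + L)
a = 5848 (a = -(-4)*(-43)*(9 - 43) = -(-4)*(-43)*(-34) = -1*(-5848) = 5848)
S(X, r) = 1/(30 + r) (S(X, r) = 1/(5*6 + r) = 1/(30 + r))
S(D(4, 4), -134)/a = 1/((30 - 134)*5848) = (1/5848)/(-104) = -1/104*1/5848 = -1/608192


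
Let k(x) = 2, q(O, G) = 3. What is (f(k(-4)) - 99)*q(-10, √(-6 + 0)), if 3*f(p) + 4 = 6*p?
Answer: -289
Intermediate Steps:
f(p) = -4/3 + 2*p (f(p) = -4/3 + (6*p)/3 = -4/3 + 2*p)
(f(k(-4)) - 99)*q(-10, √(-6 + 0)) = ((-4/3 + 2*2) - 99)*3 = ((-4/3 + 4) - 99)*3 = (8/3 - 99)*3 = -289/3*3 = -289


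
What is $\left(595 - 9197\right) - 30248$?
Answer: $-38850$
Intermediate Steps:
$\left(595 - 9197\right) - 30248 = -8602 - 30248 = -38850$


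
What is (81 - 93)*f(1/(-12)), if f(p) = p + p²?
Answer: 11/12 ≈ 0.91667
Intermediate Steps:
(81 - 93)*f(1/(-12)) = (81 - 93)*((1 + 1/(-12))/(-12)) = -(-1)*(1 - 1/12) = -(-1)*11/12 = -12*(-11/144) = 11/12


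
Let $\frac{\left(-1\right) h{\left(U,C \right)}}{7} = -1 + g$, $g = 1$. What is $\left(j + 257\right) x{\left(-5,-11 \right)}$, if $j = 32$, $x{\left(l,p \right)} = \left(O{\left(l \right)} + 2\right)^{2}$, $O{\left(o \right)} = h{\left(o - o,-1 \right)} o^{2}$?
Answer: $1156$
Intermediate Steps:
$h{\left(U,C \right)} = 0$ ($h{\left(U,C \right)} = - 7 \left(-1 + 1\right) = \left(-7\right) 0 = 0$)
$O{\left(o \right)} = 0$ ($O{\left(o \right)} = 0 o^{2} = 0$)
$x{\left(l,p \right)} = 4$ ($x{\left(l,p \right)} = \left(0 + 2\right)^{2} = 2^{2} = 4$)
$\left(j + 257\right) x{\left(-5,-11 \right)} = \left(32 + 257\right) 4 = 289 \cdot 4 = 1156$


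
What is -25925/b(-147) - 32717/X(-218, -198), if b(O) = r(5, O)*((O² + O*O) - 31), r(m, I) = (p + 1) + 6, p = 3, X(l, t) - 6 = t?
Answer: 1412451319/8291904 ≈ 170.34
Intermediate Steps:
X(l, t) = 6 + t
r(m, I) = 10 (r(m, I) = (3 + 1) + 6 = 4 + 6 = 10)
b(O) = -310 + 20*O² (b(O) = 10*((O² + O*O) - 31) = 10*((O² + O²) - 31) = 10*(2*O² - 31) = 10*(-31 + 2*O²) = -310 + 20*O²)
-25925/b(-147) - 32717/X(-218, -198) = -25925/(-310 + 20*(-147)²) - 32717/(6 - 198) = -25925/(-310 + 20*21609) - 32717/(-192) = -25925/(-310 + 432180) - 32717*(-1/192) = -25925/431870 + 32717/192 = -25925*1/431870 + 32717/192 = -5185/86374 + 32717/192 = 1412451319/8291904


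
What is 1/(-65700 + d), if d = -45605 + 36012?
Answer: -1/75293 ≈ -1.3281e-5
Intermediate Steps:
d = -9593
1/(-65700 + d) = 1/(-65700 - 9593) = 1/(-75293) = -1/75293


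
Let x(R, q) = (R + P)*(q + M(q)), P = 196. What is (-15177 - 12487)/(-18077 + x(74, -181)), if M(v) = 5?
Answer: 3952/9371 ≈ 0.42173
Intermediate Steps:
x(R, q) = (5 + q)*(196 + R) (x(R, q) = (R + 196)*(q + 5) = (196 + R)*(5 + q) = (5 + q)*(196 + R))
(-15177 - 12487)/(-18077 + x(74, -181)) = (-15177 - 12487)/(-18077 + (980 + 5*74 + 196*(-181) + 74*(-181))) = -27664/(-18077 + (980 + 370 - 35476 - 13394)) = -27664/(-18077 - 47520) = -27664/(-65597) = -27664*(-1/65597) = 3952/9371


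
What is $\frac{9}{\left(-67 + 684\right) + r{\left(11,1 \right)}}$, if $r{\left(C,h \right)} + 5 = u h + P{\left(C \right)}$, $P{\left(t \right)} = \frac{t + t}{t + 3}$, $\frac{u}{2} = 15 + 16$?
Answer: $\frac{63}{4729} \approx 0.013322$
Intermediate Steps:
$u = 62$ ($u = 2 \left(15 + 16\right) = 2 \cdot 31 = 62$)
$P{\left(t \right)} = \frac{2 t}{3 + t}$
$r{\left(C,h \right)} = -5 + 62 h + \frac{2 C}{3 + C}$ ($r{\left(C,h \right)} = -5 + \left(62 h + \frac{2 C}{3 + C}\right) = -5 + 62 h + \frac{2 C}{3 + C}$)
$\frac{9}{\left(-67 + 684\right) + r{\left(11,1 \right)}} = \frac{9}{\left(-67 + 684\right) + \frac{2 \cdot 11 + \left(-5 + 62 \cdot 1\right) \left(3 + 11\right)}{3 + 11}} = \frac{9}{617 + \frac{22 + \left(-5 + 62\right) 14}{14}} = \frac{9}{617 + \frac{22 + 57 \cdot 14}{14}} = \frac{9}{617 + \frac{22 + 798}{14}} = \frac{9}{617 + \frac{1}{14} \cdot 820} = \frac{9}{617 + \frac{410}{7}} = \frac{9}{\frac{4729}{7}} = 9 \cdot \frac{7}{4729} = \frac{63}{4729}$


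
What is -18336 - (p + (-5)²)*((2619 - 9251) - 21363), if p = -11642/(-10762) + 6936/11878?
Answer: 23270695305966/31957759 ≈ 7.2817e+5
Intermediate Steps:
p = 53232227/31957759 (p = -11642*(-1/10762) + 6936*(1/11878) = 5821/5381 + 3468/5939 = 53232227/31957759 ≈ 1.6657)
-18336 - (p + (-5)²)*((2619 - 9251) - 21363) = -18336 - (53232227/31957759 + (-5)²)*((2619 - 9251) - 21363) = -18336 - (53232227/31957759 + 25)*(-6632 - 21363) = -18336 - 852176202*(-27995)/31957759 = -18336 - 1*(-23856672774990/31957759) = -18336 + 23856672774990/31957759 = 23270695305966/31957759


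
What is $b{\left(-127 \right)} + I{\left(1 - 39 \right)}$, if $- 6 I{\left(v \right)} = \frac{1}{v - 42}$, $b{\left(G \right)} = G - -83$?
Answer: $- \frac{21119}{480} \approx -43.998$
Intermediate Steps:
$b{\left(G \right)} = 83 + G$ ($b{\left(G \right)} = G + 83 = 83 + G$)
$I{\left(v \right)} = - \frac{1}{6 \left(-42 + v\right)}$ ($I{\left(v \right)} = - \frac{1}{6 \left(v - 42\right)} = - \frac{1}{6 \left(-42 + v\right)}$)
$b{\left(-127 \right)} + I{\left(1 - 39 \right)} = \left(83 - 127\right) - \frac{1}{-252 + 6 \left(1 - 39\right)} = -44 - \frac{1}{-252 + 6 \left(-38\right)} = -44 - \frac{1}{-252 - 228} = -44 - \frac{1}{-480} = -44 - - \frac{1}{480} = -44 + \frac{1}{480} = - \frac{21119}{480}$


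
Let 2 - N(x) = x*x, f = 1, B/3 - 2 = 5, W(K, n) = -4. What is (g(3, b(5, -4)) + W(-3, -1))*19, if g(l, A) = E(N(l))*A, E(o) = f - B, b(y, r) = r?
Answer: 1444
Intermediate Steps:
B = 21 (B = 6 + 3*5 = 6 + 15 = 21)
N(x) = 2 - x² (N(x) = 2 - x*x = 2 - x²)
E(o) = -20 (E(o) = 1 - 1*21 = 1 - 21 = -20)
g(l, A) = -20*A
(g(3, b(5, -4)) + W(-3, -1))*19 = (-20*(-4) - 4)*19 = (80 - 4)*19 = 76*19 = 1444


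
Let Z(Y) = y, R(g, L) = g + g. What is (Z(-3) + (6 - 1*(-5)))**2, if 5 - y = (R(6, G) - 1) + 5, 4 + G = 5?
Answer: 0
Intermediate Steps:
G = 1 (G = -4 + 5 = 1)
R(g, L) = 2*g
y = -11 (y = 5 - ((2*6 - 1) + 5) = 5 - ((12 - 1) + 5) = 5 - (11 + 5) = 5 - 1*16 = 5 - 16 = -11)
Z(Y) = -11
(Z(-3) + (6 - 1*(-5)))**2 = (-11 + (6 - 1*(-5)))**2 = (-11 + (6 + 5))**2 = (-11 + 11)**2 = 0**2 = 0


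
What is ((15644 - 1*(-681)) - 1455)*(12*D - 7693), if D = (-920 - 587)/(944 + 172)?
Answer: -10661135720/93 ≈ -1.1464e+8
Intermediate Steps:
D = -1507/1116 ≈ -1.3504
((15644 - 1*(-681)) - 1455)*(12*D - 7693) = ((15644 - 1*(-681)) - 1455)*(12*(-1507/1116) - 7693) = ((15644 + 681) - 1455)*(-1507/93 - 7693) = (16325 - 1455)*(-716956/93) = 14870*(-716956/93) = -10661135720/93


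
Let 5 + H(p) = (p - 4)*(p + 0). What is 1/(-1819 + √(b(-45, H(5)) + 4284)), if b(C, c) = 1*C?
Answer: -1819/3304522 - 3*√471/3304522 ≈ -0.00057016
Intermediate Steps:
H(p) = -5 + p*(-4 + p) (H(p) = -5 + (p - 4)*(p + 0) = -5 + (-4 + p)*p = -5 + p*(-4 + p))
b(C, c) = C
1/(-1819 + √(b(-45, H(5)) + 4284)) = 1/(-1819 + √(-45 + 4284)) = 1/(-1819 + √4239) = 1/(-1819 + 3*√471)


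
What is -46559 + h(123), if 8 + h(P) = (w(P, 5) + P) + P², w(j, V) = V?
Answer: -31310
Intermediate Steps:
h(P) = -3 + P + P² (h(P) = -8 + ((5 + P) + P²) = -8 + (5 + P + P²) = -3 + P + P²)
-46559 + h(123) = -46559 + (-3 + 123 + 123²) = -46559 + (-3 + 123 + 15129) = -46559 + 15249 = -31310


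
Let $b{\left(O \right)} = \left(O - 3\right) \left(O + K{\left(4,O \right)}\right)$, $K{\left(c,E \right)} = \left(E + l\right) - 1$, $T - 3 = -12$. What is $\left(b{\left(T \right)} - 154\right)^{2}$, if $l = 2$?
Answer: $2500$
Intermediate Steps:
$T = -9$ ($T = 3 - 12 = -9$)
$K{\left(c,E \right)} = 1 + E$ ($K{\left(c,E \right)} = \left(E + 2\right) - 1 = \left(2 + E\right) - 1 = 1 + E$)
$b{\left(O \right)} = \left(1 + 2 O\right) \left(-3 + O\right)$ ($b{\left(O \right)} = \left(O - 3\right) \left(O + \left(1 + O\right)\right) = \left(-3 + O\right) \left(1 + 2 O\right) = \left(1 + 2 O\right) \left(-3 + O\right)$)
$\left(b{\left(T \right)} - 154\right)^{2} = \left(\left(-3 - -45 + 2 \left(-9\right)^{2}\right) - 154\right)^{2} = \left(\left(-3 + 45 + 2 \cdot 81\right) - 154\right)^{2} = \left(\left(-3 + 45 + 162\right) - 154\right)^{2} = \left(204 - 154\right)^{2} = 50^{2} = 2500$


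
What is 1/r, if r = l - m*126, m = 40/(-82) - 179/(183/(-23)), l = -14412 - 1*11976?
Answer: -2501/72932142 ≈ -3.4292e-5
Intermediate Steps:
l = -26388 (l = -14412 - 11976 = -26388)
m = 165137/7503 (m = 40*(-1/82) - 179/(183*(-1/23)) = -20/41 - 179/(-183/23) = -20/41 - 179*(-23/183) = -20/41 + 4117/183 = 165137/7503 ≈ 22.009)
r = -72932142/2501 (r = -26388 - 165137*126/7503 = -26388 - 1*6935754/2501 = -26388 - 6935754/2501 = -72932142/2501 ≈ -29161.)
1/r = 1/(-72932142/2501) = -2501/72932142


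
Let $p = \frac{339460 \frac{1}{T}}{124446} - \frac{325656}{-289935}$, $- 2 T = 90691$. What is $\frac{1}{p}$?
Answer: $\frac{181791374185995}{204177767805212} \approx 0.89036$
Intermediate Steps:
$T = - \frac{90691}{2}$ ($T = \left(- \frac{1}{2}\right) 90691 = - \frac{90691}{2} \approx -45346.0$)
$p = \frac{204177767805212}{181791374185995}$ ($p = \frac{339460 \frac{1}{- \frac{90691}{2}}}{124446} - \frac{325656}{-289935} = 339460 \left(- \frac{2}{90691}\right) \frac{1}{124446} - - \frac{36184}{32215} = \left(- \frac{678920}{90691}\right) \frac{1}{124446} + \frac{36184}{32215} = - \frac{339460}{5643066093} + \frac{36184}{32215} = \frac{204177767805212}{181791374185995} \approx 1.1231$)
$\frac{1}{p} = \frac{1}{\frac{204177767805212}{181791374185995}} = \frac{181791374185995}{204177767805212}$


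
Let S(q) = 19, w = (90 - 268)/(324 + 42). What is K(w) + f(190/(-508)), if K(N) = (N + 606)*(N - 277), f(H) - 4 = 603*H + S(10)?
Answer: -1430950553707/8506206 ≈ -1.6822e+5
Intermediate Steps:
w = -89/183 (w = -178/366 = -178*1/366 = -89/183 ≈ -0.48634)
f(H) = 23 + 603*H (f(H) = 4 + (603*H + 19) = 4 + (19 + 603*H) = 23 + 603*H)
K(N) = (-277 + N)*(606 + N) (K(N) = (606 + N)*(-277 + N) = (-277 + N)*(606 + N))
K(w) + f(190/(-508)) = (-167862 + (-89/183)**2 + 329*(-89/183)) + (23 + 603*(190/(-508))) = (-167862 + 7921/33489 - 29281/183) + (23 + 603*(190*(-1/508))) = -5626881020/33489 + (23 + 603*(-95/254)) = -5626881020/33489 + (23 - 57285/254) = -5626881020/33489 - 51443/254 = -1430950553707/8506206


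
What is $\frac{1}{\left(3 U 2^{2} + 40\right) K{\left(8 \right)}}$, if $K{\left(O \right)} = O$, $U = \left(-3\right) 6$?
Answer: $- \frac{1}{1408} \approx -0.00071023$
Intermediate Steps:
$U = -18$
$\frac{1}{\left(3 U 2^{2} + 40\right) K{\left(8 \right)}} = \frac{1}{\left(3 \left(-18\right) 2^{2} + 40\right) 8} = \frac{1}{\left(\left(-54\right) 4 + 40\right) 8} = \frac{1}{\left(-216 + 40\right) 8} = \frac{1}{\left(-176\right) 8} = \frac{1}{-1408} = - \frac{1}{1408}$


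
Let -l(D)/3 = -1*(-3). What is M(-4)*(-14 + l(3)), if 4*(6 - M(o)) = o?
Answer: -161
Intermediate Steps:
M(o) = 6 - o/4
l(D) = -9 (l(D) = -(-3)*(-3) = -3*3 = -9)
M(-4)*(-14 + l(3)) = (6 - ¼*(-4))*(-14 - 9) = (6 + 1)*(-23) = 7*(-23) = -161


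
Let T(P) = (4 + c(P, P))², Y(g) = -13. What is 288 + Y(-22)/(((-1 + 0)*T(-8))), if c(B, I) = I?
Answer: 4621/16 ≈ 288.81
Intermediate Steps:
T(P) = (4 + P)²
288 + Y(-22)/(((-1 + 0)*T(-8))) = 288 - 13*1/((-1 + 0)*(4 - 8)²) = 288 - 13/((-1*(-4)²)) = 288 - 13/((-1*16)) = 288 - 13/(-16) = 288 - 13*(-1/16) = 288 + 13/16 = 4621/16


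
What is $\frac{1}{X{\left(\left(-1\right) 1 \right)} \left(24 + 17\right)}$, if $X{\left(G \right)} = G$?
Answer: $- \frac{1}{41} \approx -0.02439$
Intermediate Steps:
$\frac{1}{X{\left(\left(-1\right) 1 \right)} \left(24 + 17\right)} = \frac{1}{\left(-1\right) 1 \left(24 + 17\right)} = \frac{1}{\left(-1\right) 41} = \frac{1}{-41} = - \frac{1}{41}$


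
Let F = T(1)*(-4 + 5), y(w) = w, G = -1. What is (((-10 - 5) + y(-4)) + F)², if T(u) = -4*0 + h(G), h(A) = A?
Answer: 400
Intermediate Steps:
T(u) = -1 (T(u) = -4*0 - 1 = 0 - 1 = -1)
F = -1 (F = -(-4 + 5) = -1*1 = -1)
(((-10 - 5) + y(-4)) + F)² = (((-10 - 5) - 4) - 1)² = ((-15 - 4) - 1)² = (-19 - 1)² = (-20)² = 400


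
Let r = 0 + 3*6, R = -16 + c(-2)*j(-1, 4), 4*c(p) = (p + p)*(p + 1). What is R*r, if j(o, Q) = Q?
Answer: -216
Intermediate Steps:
c(p) = p*(1 + p)/2 (c(p) = ((p + p)*(p + 1))/4 = ((2*p)*(1 + p))/4 = (2*p*(1 + p))/4 = p*(1 + p)/2)
R = -12 (R = -16 + ((½)*(-2)*(1 - 2))*4 = -16 + ((½)*(-2)*(-1))*4 = -16 + 1*4 = -16 + 4 = -12)
r = 18 (r = 0 + 18 = 18)
R*r = -12*18 = -216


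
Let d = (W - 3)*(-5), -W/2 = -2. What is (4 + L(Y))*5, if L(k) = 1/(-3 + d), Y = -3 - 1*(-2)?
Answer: 155/8 ≈ 19.375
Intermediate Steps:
W = 4 (W = -2*(-2) = 4)
d = -5 (d = (4 - 3)*(-5) = 1*(-5) = -5)
Y = -1 (Y = -3 + 2 = -1)
L(k) = -⅛ (L(k) = 1/(-3 - 5) = 1/(-8) = -⅛)
(4 + L(Y))*5 = (4 - ⅛)*5 = (31/8)*5 = 155/8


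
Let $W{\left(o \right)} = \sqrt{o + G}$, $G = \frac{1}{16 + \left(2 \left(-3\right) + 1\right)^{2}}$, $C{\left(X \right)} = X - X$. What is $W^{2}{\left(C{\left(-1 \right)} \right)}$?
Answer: $\frac{1}{41} \approx 0.02439$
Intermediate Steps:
$C{\left(X \right)} = 0$
$G = \frac{1}{41}$ ($G = \frac{1}{16 + \left(-6 + 1\right)^{2}} = \frac{1}{16 + \left(-5\right)^{2}} = \frac{1}{16 + 25} = \frac{1}{41} \approx 0.02439$)
$W{\left(o \right)} = \sqrt{\frac{1}{41} + o}$ ($W{\left(o \right)} = \sqrt{o + \frac{1}{41}} = \sqrt{\frac{1}{41} + o}$)
$W^{2}{\left(C{\left(-1 \right)} \right)} = \left(\frac{\sqrt{41 + 1681 \cdot 0}}{41}\right)^{2} = \left(\frac{\sqrt{41 + 0}}{41}\right)^{2} = \left(\frac{\sqrt{41}}{41}\right)^{2} = \frac{1}{41}$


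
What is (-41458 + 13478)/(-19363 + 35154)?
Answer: -27980/15791 ≈ -1.7719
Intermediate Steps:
(-41458 + 13478)/(-19363 + 35154) = -27980/15791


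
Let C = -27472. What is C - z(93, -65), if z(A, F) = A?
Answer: -27565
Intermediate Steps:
C - z(93, -65) = -27472 - 1*93 = -27472 - 93 = -27565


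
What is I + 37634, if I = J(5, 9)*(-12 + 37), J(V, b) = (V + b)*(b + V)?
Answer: 42534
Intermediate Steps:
J(V, b) = (V + b)² (J(V, b) = (V + b)*(V + b) = (V + b)²)
I = 4900 (I = (5 + 9)²*(-12 + 37) = 14²*25 = 196*25 = 4900)
I + 37634 = 4900 + 37634 = 42534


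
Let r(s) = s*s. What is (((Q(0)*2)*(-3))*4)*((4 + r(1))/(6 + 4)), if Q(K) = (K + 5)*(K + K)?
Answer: 0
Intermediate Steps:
r(s) = s²
Q(K) = 2*K*(5 + K) (Q(K) = (5 + K)*(2*K) = 2*K*(5 + K))
(((Q(0)*2)*(-3))*4)*((4 + r(1))/(6 + 4)) = ((((2*0*(5 + 0))*2)*(-3))*4)*((4 + 1²)/(6 + 4)) = ((((2*0*5)*2)*(-3))*4)*((4 + 1)/10) = (((0*2)*(-3))*4)*(5*(⅒)) = ((0*(-3))*4)*(½) = (0*4)*(½) = 0*(½) = 0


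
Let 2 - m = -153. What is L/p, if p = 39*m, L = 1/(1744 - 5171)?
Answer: -1/20716215 ≈ -4.8271e-8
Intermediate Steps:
m = 155 (m = 2 - 1*(-153) = 2 + 153 = 155)
L = -1/3427 (L = 1/(-3427) = -1/3427 ≈ -0.00029180)
p = 6045 (p = 39*155 = 6045)
L/p = -1/3427/6045 = -1/3427*1/6045 = -1/20716215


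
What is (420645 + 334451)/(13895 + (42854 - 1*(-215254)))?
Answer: 755096/272003 ≈ 2.7761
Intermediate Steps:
(420645 + 334451)/(13895 + (42854 - 1*(-215254))) = 755096/(13895 + (42854 + 215254)) = 755096/(13895 + 258108) = 755096/272003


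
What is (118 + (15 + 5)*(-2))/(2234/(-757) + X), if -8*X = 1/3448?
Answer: -1628724864/61623413 ≈ -26.430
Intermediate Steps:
X = -1/27584 (X = -⅛/3448 = -⅛*1/3448 = -1/27584 ≈ -3.6253e-5)
(118 + (15 + 5)*(-2))/(2234/(-757) + X) = (118 + (15 + 5)*(-2))/(2234/(-757) - 1/27584) = (118 + 20*(-2))/(2234*(-1/757) - 1/27584) = (118 - 40)/(-2234/757 - 1/27584) = 78/(-61623413/20881088) = 78*(-20881088/61623413) = -1628724864/61623413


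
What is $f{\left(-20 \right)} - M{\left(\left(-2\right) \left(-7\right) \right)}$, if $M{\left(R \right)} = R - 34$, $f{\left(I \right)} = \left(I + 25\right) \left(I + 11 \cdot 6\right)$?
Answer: $250$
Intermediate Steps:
$f{\left(I \right)} = \left(25 + I\right) \left(66 + I\right)$ ($f{\left(I \right)} = \left(25 + I\right) \left(I + 66\right) = \left(25 + I\right) \left(66 + I\right)$)
$M{\left(R \right)} = -34 + R$
$f{\left(-20 \right)} - M{\left(\left(-2\right) \left(-7\right) \right)} = \left(1650 + \left(-20\right)^{2} + 91 \left(-20\right)\right) - \left(-34 - -14\right) = \left(1650 + 400 - 1820\right) - \left(-34 + 14\right) = 230 - -20 = 230 + 20 = 250$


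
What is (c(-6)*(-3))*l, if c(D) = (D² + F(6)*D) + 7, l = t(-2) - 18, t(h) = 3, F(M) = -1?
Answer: 2205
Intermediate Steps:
l = -15 (l = 3 - 18 = -15)
c(D) = 7 + D² - D (c(D) = (D² - D) + 7 = 7 + D² - D)
(c(-6)*(-3))*l = ((7 + (-6)² - 1*(-6))*(-3))*(-15) = ((7 + 36 + 6)*(-3))*(-15) = (49*(-3))*(-15) = -147*(-15) = 2205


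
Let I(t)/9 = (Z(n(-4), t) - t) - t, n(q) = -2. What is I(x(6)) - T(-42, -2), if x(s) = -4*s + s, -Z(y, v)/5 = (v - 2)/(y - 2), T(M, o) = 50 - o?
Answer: 47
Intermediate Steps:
Z(y, v) = -5*(-2 + v)/(-2 + y) (Z(y, v) = -5*(v - 2)/(y - 2) = -5*(-2 + v)/(-2 + y))
x(s) = -3*s
I(t) = -45/2 - 27*t/4 (I(t) = 9*((5*(2 - t)/(-2 - 2) - t) - t) = 9*((5*(2 - t)/(-4) - t) - t) = 9*((5*(-¼)*(2 - t) - t) - t) = 9*(((-5/2 + 5*t/4) - t) - t) = 9*((-5/2 + t/4) - t) = 9*(-5/2 - 3*t/4) = -45/2 - 27*t/4)
I(x(6)) - T(-42, -2) = (-45/2 - (-81)*6/4) - (50 - 1*(-2)) = (-45/2 - 27/4*(-18)) - (50 + 2) = (-45/2 + 243/2) - 1*52 = 99 - 52 = 47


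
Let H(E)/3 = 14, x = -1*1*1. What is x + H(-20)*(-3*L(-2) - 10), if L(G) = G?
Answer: -169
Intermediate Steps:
x = -1 (x = -1*1 = -1)
H(E) = 42 (H(E) = 3*14 = 42)
x + H(-20)*(-3*L(-2) - 10) = -1 + 42*(-3*(-2) - 10) = -1 + 42*(6 - 10) = -1 + 42*(-4) = -1 - 168 = -169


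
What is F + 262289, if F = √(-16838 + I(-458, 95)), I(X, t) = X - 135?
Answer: 262289 + I*√17431 ≈ 2.6229e+5 + 132.03*I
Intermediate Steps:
I(X, t) = -135 + X
F = I*√17431 (F = √(-16838 + (-135 - 458)) = √(-16838 - 593) = √(-17431) = I*√17431 ≈ 132.03*I)
F + 262289 = I*√17431 + 262289 = 262289 + I*√17431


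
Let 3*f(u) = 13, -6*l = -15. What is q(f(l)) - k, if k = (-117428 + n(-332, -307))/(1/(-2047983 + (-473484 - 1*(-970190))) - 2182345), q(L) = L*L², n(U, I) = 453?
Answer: 7432871828300477/91406383323282 ≈ 81.317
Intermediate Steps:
l = 5/2 (l = -⅙*(-15) = 5/2 ≈ 2.5000)
f(u) = 13/3 (f(u) = (⅓)*13 = 13/3)
q(L) = L³
k = 181460627075/3385421604566 (k = (-117428 + 453)/(1/(-2047983 + (-473484 - 1*(-970190))) - 2182345) = -116975/(1/(-2047983 + (-473484 + 970190)) - 2182345) = -116975/(1/(-2047983 + 496706) - 2182345) = -116975/(1/(-1551277) - 2182345) = -116975/(-1/1551277 - 2182345) = -116975/(-3385421604566/1551277) = -116975*(-1551277/3385421604566) = 181460627075/3385421604566 ≈ 0.053601)
q(f(l)) - k = (13/3)³ - 1*181460627075/3385421604566 = 2197/27 - 181460627075/3385421604566 = 7432871828300477/91406383323282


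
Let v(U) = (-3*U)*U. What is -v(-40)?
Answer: 4800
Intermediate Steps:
v(U) = -3*U**2
-v(-40) = -(-3)*(-40)**2 = -(-3)*1600 = -1*(-4800) = 4800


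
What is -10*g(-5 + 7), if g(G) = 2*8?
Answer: -160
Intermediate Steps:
g(G) = 16
-10*g(-5 + 7) = -10*16 = -160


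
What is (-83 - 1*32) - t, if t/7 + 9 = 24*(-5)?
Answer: 788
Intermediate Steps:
t = -903 (t = -63 + 7*(24*(-5)) = -63 + 7*(-120) = -63 - 840 = -903)
(-83 - 1*32) - t = (-83 - 1*32) - 1*(-903) = (-83 - 32) + 903 = -115 + 903 = 788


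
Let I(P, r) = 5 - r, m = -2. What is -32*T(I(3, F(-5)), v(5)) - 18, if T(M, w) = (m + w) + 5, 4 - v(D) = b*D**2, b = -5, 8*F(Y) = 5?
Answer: -4242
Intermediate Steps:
F(Y) = 5/8 (F(Y) = (1/8)*5 = 5/8)
v(D) = 4 + 5*D**2 (v(D) = 4 - (-5)*D**2 = 4 + 5*D**2)
T(M, w) = 3 + w (T(M, w) = (-2 + w) + 5 = 3 + w)
-32*T(I(3, F(-5)), v(5)) - 18 = -32*(3 + (4 + 5*5**2)) - 18 = -32*(3 + (4 + 5*25)) - 18 = -32*(3 + (4 + 125)) - 18 = -32*(3 + 129) - 18 = -32*132 - 18 = -4224 - 18 = -4242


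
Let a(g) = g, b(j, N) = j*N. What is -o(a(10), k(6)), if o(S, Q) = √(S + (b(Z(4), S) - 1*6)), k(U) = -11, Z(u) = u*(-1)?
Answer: -6*I ≈ -6.0*I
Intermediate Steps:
Z(u) = -u
b(j, N) = N*j
o(S, Q) = √(-6 - 3*S) (o(S, Q) = √(S + (S*(-1*4) - 1*6)) = √(S + (S*(-4) - 6)) = √(S + (-4*S - 6)) = √(S + (-6 - 4*S)) = √(-6 - 3*S))
-o(a(10), k(6)) = -√(-6 - 3*10) = -√(-6 - 30) = -√(-36) = -6*I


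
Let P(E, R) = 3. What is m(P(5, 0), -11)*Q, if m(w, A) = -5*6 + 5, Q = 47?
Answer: -1175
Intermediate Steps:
m(w, A) = -25 (m(w, A) = -30 + 5 = -25)
m(P(5, 0), -11)*Q = -25*47 = -1175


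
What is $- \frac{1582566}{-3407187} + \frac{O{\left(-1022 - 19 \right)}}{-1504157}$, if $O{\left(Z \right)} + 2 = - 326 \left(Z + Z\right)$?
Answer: $\frac{22622564784}{1708314725453} \approx 0.013243$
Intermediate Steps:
$O{\left(Z \right)} = -2 - 652 Z$ ($O{\left(Z \right)} = -2 - 326 \left(Z + Z\right) = -2 - 326 \cdot 2 Z = -2 - 652 Z$)
$- \frac{1582566}{-3407187} + \frac{O{\left(-1022 - 19 \right)}}{-1504157} = - \frac{1582566}{-3407187} + \frac{-2 - 652 \left(-1022 - 19\right)}{-1504157} = \left(-1582566\right) \left(- \frac{1}{3407187}\right) + \left(-2 - -678732\right) \left(- \frac{1}{1504157}\right) = \frac{527522}{1135729} + \left(-2 + 678732\right) \left(- \frac{1}{1504157}\right) = \frac{527522}{1135729} + 678730 \left(- \frac{1}{1504157}\right) = \frac{527522}{1135729} - \frac{678730}{1504157} = \frac{22622564784}{1708314725453}$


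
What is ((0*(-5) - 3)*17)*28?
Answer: -1428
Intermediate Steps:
((0*(-5) - 3)*17)*28 = ((0 - 3)*17)*28 = -3*17*28 = -51*28 = -1428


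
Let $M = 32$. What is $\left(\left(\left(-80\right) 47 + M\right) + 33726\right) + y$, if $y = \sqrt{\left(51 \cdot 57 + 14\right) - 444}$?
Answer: $29998 + \sqrt{2477} \approx 30048.0$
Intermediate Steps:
$y = \sqrt{2477}$ ($y = \sqrt{\left(2907 + 14\right) - 444} = \sqrt{2921 - 444} = \sqrt{2477} \approx 49.769$)
$\left(\left(\left(-80\right) 47 + M\right) + 33726\right) + y = \left(\left(\left(-80\right) 47 + 32\right) + 33726\right) + \sqrt{2477} = \left(\left(-3760 + 32\right) + 33726\right) + \sqrt{2477} = \left(-3728 + 33726\right) + \sqrt{2477} = 29998 + \sqrt{2477}$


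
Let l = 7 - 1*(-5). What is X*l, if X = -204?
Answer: -2448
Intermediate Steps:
l = 12 (l = 7 + 5 = 12)
X*l = -204*12 = -2448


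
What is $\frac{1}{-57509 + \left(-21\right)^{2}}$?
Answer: $- \frac{1}{57068} \approx -1.7523 \cdot 10^{-5}$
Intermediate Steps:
$\frac{1}{-57509 + \left(-21\right)^{2}} = \frac{1}{-57509 + 441} = \frac{1}{-57068} = - \frac{1}{57068}$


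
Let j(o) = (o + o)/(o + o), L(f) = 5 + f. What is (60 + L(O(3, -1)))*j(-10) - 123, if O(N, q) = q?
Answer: -59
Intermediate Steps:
j(o) = 1 (j(o) = (2*o)/((2*o)) = (2*o)*(1/(2*o)) = 1)
(60 + L(O(3, -1)))*j(-10) - 123 = (60 + (5 - 1))*1 - 123 = (60 + 4)*1 - 123 = 64*1 - 123 = 64 - 123 = -59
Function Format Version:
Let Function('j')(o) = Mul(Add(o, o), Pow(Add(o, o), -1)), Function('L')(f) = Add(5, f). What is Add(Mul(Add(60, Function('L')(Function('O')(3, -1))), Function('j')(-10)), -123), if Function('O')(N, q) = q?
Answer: -59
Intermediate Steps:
Function('j')(o) = 1 (Function('j')(o) = Mul(Mul(2, o), Pow(Mul(2, o), -1)) = Mul(Mul(2, o), Mul(Rational(1, 2), Pow(o, -1))) = 1)
Add(Mul(Add(60, Function('L')(Function('O')(3, -1))), Function('j')(-10)), -123) = Add(Mul(Add(60, Add(5, -1)), 1), -123) = Add(Mul(Add(60, 4), 1), -123) = Add(Mul(64, 1), -123) = Add(64, -123) = -59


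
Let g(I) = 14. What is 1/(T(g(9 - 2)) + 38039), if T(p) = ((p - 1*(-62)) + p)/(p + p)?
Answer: 14/532591 ≈ 2.6287e-5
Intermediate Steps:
T(p) = (62 + 2*p)/(2*p) (T(p) = ((p + 62) + p)/((2*p)) = ((62 + p) + p)*(1/(2*p)) = (62 + 2*p)*(1/(2*p)) = (62 + 2*p)/(2*p))
1/(T(g(9 - 2)) + 38039) = 1/((31 + 14)/14 + 38039) = 1/((1/14)*45 + 38039) = 1/(45/14 + 38039) = 1/(532591/14) = 14/532591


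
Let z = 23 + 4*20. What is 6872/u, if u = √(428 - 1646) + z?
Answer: 707816/11827 - 6872*I*√1218/11827 ≈ 59.847 - 20.278*I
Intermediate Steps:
z = 103 (z = 23 + 80 = 103)
u = 103 + I*√1218 (u = √(428 - 1646) + 103 = √(-1218) + 103 = I*√1218 + 103 = 103 + I*√1218 ≈ 103.0 + 34.9*I)
6872/u = 6872/(103 + I*√1218)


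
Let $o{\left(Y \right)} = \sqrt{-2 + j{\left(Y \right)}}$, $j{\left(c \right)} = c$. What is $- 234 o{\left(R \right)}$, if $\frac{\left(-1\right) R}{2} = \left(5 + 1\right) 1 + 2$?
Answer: $- 702 i \sqrt{2} \approx - 992.78 i$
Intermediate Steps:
$R = -16$ ($R = - 2 \left(\left(5 + 1\right) 1 + 2\right) = - 2 \left(6 \cdot 1 + 2\right) = - 2 \left(6 + 2\right) = \left(-2\right) 8 = -16$)
$o{\left(Y \right)} = \sqrt{-2 + Y}$
$- 234 o{\left(R \right)} = - 234 \sqrt{-2 - 16} = - 234 \sqrt{-18} = - 234 \cdot 3 i \sqrt{2} = - 702 i \sqrt{2}$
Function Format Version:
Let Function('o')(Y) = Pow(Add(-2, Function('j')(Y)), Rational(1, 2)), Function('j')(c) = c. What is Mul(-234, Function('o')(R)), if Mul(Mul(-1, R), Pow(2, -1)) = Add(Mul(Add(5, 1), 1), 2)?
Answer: Mul(-702, I, Pow(2, Rational(1, 2))) ≈ Mul(-992.78, I)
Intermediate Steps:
R = -16 (R = Mul(-2, Add(Mul(Add(5, 1), 1), 2)) = Mul(-2, Add(Mul(6, 1), 2)) = Mul(-2, Add(6, 2)) = Mul(-2, 8) = -16)
Function('o')(Y) = Pow(Add(-2, Y), Rational(1, 2))
Mul(-234, Function('o')(R)) = Mul(-234, Pow(Add(-2, -16), Rational(1, 2))) = Mul(-234, Pow(-18, Rational(1, 2))) = Mul(-234, Mul(3, I, Pow(2, Rational(1, 2)))) = Mul(-702, I, Pow(2, Rational(1, 2)))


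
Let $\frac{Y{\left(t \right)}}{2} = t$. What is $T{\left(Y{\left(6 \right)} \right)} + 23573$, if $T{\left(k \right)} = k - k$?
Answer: $23573$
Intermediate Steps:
$Y{\left(t \right)} = 2 t$
$T{\left(k \right)} = 0$
$T{\left(Y{\left(6 \right)} \right)} + 23573 = 0 + 23573 = 23573$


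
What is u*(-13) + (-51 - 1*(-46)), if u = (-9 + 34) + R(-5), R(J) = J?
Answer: -265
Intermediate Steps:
u = 20 (u = (-9 + 34) - 5 = 25 - 5 = 20)
u*(-13) + (-51 - 1*(-46)) = 20*(-13) + (-51 - 1*(-46)) = -260 + (-51 + 46) = -260 - 5 = -265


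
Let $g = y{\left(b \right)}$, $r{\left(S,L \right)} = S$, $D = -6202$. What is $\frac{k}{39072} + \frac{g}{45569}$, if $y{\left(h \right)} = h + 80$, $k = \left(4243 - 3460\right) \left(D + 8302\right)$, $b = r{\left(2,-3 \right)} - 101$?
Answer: $\frac{6244030361}{148372664} \approx 42.083$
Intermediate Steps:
$b = -99$ ($b = 2 - 101 = -99$)
$k = 1644300$ ($k = \left(4243 - 3460\right) \left(-6202 + 8302\right) = 783 \cdot 2100 = 1644300$)
$y{\left(h \right)} = 80 + h$
$g = -19$ ($g = 80 - 99 = -19$)
$\frac{k}{39072} + \frac{g}{45569} = \frac{1644300}{39072} - \frac{19}{45569} = 1644300 \cdot \frac{1}{39072} - \frac{19}{45569} = \frac{137025}{3256} - \frac{19}{45569} = \frac{6244030361}{148372664}$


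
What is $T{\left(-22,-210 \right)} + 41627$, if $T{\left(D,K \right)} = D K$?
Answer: $46247$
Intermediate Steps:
$T{\left(-22,-210 \right)} + 41627 = \left(-22\right) \left(-210\right) + 41627 = 4620 + 41627 = 46247$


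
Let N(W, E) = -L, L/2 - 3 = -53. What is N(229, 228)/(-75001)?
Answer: -100/75001 ≈ -0.0013333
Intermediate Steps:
L = -100 (L = 6 + 2*(-53) = 6 - 106 = -100)
N(W, E) = 100 (N(W, E) = -1*(-100) = 100)
N(229, 228)/(-75001) = 100/(-75001) = 100*(-1/75001) = -100/75001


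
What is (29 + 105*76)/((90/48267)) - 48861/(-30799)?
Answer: 1322887359943/307990 ≈ 4.2952e+6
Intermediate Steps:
(29 + 105*76)/((90/48267)) - 48861/(-30799) = (29 + 7980)/((90*(1/48267))) - 48861*(-1/30799) = 8009/(10/5363) + 48861/30799 = 8009*(5363/10) + 48861/30799 = 42952267/10 + 48861/30799 = 1322887359943/307990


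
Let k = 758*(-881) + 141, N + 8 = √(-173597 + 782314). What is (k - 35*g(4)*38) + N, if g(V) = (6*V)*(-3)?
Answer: -571905 + √608717 ≈ -5.7113e+5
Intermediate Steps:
g(V) = -18*V
N = -8 + √608717 (N = -8 + √(-173597 + 782314) = -8 + √608717 ≈ 772.20)
k = -667657 (k = -667798 + 141 = -667657)
(k - 35*g(4)*38) + N = (-667657 - (-630)*4*38) + (-8 + √608717) = (-667657 - 35*(-72)*38) + (-8 + √608717) = (-667657 + 2520*38) + (-8 + √608717) = (-667657 + 95760) + (-8 + √608717) = -571897 + (-8 + √608717) = -571905 + √608717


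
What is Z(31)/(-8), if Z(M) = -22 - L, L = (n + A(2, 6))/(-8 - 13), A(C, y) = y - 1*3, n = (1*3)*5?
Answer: 37/14 ≈ 2.6429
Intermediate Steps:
n = 15 (n = 3*5 = 15)
A(C, y) = -3 + y (A(C, y) = y - 3 = -3 + y)
L = -6/7 (L = (15 + (-3 + 6))/(-8 - 13) = (15 + 3)/(-21) = 18*(-1/21) = -6/7 ≈ -0.85714)
Z(M) = -148/7 (Z(M) = -22 - 1*(-6/7) = -22 + 6/7 = -148/7)
Z(31)/(-8) = -148/7/(-8) = -148/7*(-⅛) = 37/14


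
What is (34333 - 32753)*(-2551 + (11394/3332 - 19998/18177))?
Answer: -20324433827330/5047147 ≈ -4.0269e+6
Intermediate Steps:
(34333 - 32753)*(-2551 + (11394/3332 - 19998/18177)) = 1580*(-2551 + (11394*(1/3332) - 19998*1/18177)) = 1580*(-2551 + (5697/1666 - 6666/6059)) = 1580*(-2551 + 23412567/10094294) = 1580*(-25727131427/10094294) = -20324433827330/5047147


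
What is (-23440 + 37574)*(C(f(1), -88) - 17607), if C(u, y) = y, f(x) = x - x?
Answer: -250101130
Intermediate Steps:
f(x) = 0
(-23440 + 37574)*(C(f(1), -88) - 17607) = (-23440 + 37574)*(-88 - 17607) = 14134*(-17695) = -250101130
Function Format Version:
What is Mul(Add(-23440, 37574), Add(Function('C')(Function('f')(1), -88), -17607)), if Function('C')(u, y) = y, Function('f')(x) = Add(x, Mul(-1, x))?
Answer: -250101130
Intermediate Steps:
Function('f')(x) = 0
Mul(Add(-23440, 37574), Add(Function('C')(Function('f')(1), -88), -17607)) = Mul(Add(-23440, 37574), Add(-88, -17607)) = Mul(14134, -17695) = -250101130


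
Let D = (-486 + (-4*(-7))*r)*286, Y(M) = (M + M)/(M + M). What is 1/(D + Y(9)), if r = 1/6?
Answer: -3/412981 ≈ -7.2643e-6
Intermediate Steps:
r = 1/6 ≈ 0.16667
Y(M) = 1 (Y(M) = (2*M)/((2*M)) = (2*M)*(1/(2*M)) = 1)
D = -412984/3 (D = (-486 - 4*(-7)*(1/6))*286 = (-486 + 28*(1/6))*286 = (-486 + 14/3)*286 = -1444/3*286 = -412984/3 ≈ -1.3766e+5)
1/(D + Y(9)) = 1/(-412984/3 + 1) = 1/(-412981/3) = -3/412981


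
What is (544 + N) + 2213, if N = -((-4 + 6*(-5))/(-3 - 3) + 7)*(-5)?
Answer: 8461/3 ≈ 2820.3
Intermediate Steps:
N = 190/3 (N = -((-4 - 30)/(-6) + 7)*(-5) = -(-34*(-⅙) + 7)*(-5) = -(17/3 + 7)*(-5) = -1*38/3*(-5) = -38/3*(-5) = 190/3 ≈ 63.333)
(544 + N) + 2213 = (544 + 190/3) + 2213 = 1822/3 + 2213 = 8461/3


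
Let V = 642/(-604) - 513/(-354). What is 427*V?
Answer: 1469307/8909 ≈ 164.92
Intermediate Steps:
V = 3441/8909 (V = 642*(-1/604) - 513*(-1/354) = -321/302 + 171/118 = 3441/8909 ≈ 0.38624)
427*V = 427*(3441/8909) = 1469307/8909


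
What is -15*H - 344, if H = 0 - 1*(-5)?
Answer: -419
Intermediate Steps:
H = 5 (H = 0 + 5 = 5)
-15*H - 344 = -15*5 - 344 = -75 - 344 = -419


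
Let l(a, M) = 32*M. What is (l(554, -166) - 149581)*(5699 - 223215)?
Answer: 33691705788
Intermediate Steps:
(l(554, -166) - 149581)*(5699 - 223215) = (32*(-166) - 149581)*(5699 - 223215) = (-5312 - 149581)*(-217516) = -154893*(-217516) = 33691705788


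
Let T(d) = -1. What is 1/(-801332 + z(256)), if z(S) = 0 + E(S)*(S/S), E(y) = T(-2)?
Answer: -1/801333 ≈ -1.2479e-6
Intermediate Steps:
E(y) = -1
z(S) = -1 (z(S) = 0 - S/S = 0 - 1*1 = 0 - 1 = -1)
1/(-801332 + z(256)) = 1/(-801332 - 1) = 1/(-801333) = -1/801333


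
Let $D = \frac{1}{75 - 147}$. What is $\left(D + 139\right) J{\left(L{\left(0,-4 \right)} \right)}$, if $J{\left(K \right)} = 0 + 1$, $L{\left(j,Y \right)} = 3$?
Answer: $\frac{10007}{72} \approx 138.99$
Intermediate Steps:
$J{\left(K \right)} = 1$
$D = - \frac{1}{72}$ ($D = \frac{1}{-72} = - \frac{1}{72} \approx -0.013889$)
$\left(D + 139\right) J{\left(L{\left(0,-4 \right)} \right)} = \left(- \frac{1}{72} + 139\right) 1 = \frac{10007}{72} \cdot 1 = \frac{10007}{72}$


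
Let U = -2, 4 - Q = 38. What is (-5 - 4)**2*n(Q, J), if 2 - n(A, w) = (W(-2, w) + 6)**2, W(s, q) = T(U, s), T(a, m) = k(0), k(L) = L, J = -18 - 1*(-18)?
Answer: -2754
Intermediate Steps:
Q = -34 (Q = 4 - 1*38 = 4 - 38 = -34)
J = 0 (J = -18 + 18 = 0)
T(a, m) = 0
W(s, q) = 0
n(A, w) = -34 (n(A, w) = 2 - (0 + 6)**2 = 2 - 1*6**2 = 2 - 1*36 = 2 - 36 = -34)
(-5 - 4)**2*n(Q, J) = (-5 - 4)**2*(-34) = (-9)**2*(-34) = 81*(-34) = -2754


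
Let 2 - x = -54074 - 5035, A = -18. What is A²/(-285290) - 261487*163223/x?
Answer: -6088187405645627/8431888595 ≈ -7.2204e+5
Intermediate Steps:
x = 59111 (x = 2 - (-54074 - 5035) = 2 - 1*(-59109) = 2 + 59109 = 59111)
A²/(-285290) - 261487*163223/x = (-18)²/(-285290) - 261487/(59111/163223) = 324*(-1/285290) - 261487/(59111*(1/163223)) = -162/142645 - 261487/59111/163223 = -162/142645 - 261487*163223/59111 = -162/142645 - 42680692601/59111 = -6088187405645627/8431888595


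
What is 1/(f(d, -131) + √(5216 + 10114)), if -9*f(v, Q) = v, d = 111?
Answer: 111/136601 + 9*√15330/136601 ≈ 0.0089701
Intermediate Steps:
f(v, Q) = -v/9
1/(f(d, -131) + √(5216 + 10114)) = 1/(-⅑*111 + √(5216 + 10114)) = 1/(-37/3 + √15330)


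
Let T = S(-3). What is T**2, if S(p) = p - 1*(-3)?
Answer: 0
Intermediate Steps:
S(p) = 3 + p (S(p) = p + 3 = 3 + p)
T = 0 (T = 3 - 3 = 0)
T**2 = 0**2 = 0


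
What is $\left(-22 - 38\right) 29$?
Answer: $-1740$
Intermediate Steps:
$\left(-22 - 38\right) 29 = \left(-60\right) 29 = -1740$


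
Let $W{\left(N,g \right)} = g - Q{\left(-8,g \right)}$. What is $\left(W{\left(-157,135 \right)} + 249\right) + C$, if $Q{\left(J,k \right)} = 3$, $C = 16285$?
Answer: $16666$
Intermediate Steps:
$W{\left(N,g \right)} = -3 + g$ ($W{\left(N,g \right)} = g - 3 = -3 + g$)
$\left(W{\left(-157,135 \right)} + 249\right) + C = \left(\left(-3 + 135\right) + 249\right) + 16285 = \left(132 + 249\right) + 16285 = 381 + 16285 = 16666$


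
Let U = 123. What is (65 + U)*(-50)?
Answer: -9400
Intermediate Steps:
(65 + U)*(-50) = (65 + 123)*(-50) = 188*(-50) = -9400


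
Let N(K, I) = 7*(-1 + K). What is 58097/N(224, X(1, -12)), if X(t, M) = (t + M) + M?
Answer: 58097/1561 ≈ 37.218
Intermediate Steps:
X(t, M) = t + 2*M (X(t, M) = (M + t) + M = t + 2*M)
N(K, I) = -7 + 7*K
58097/N(224, X(1, -12)) = 58097/(-7 + 7*224) = 58097/(-7 + 1568) = 58097/1561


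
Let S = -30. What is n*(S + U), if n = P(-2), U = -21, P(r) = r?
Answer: 102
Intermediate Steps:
n = -2
n*(S + U) = -2*(-30 - 21) = -2*(-51) = 102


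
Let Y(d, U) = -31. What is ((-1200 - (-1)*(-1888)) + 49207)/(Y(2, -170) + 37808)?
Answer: 46119/37777 ≈ 1.2208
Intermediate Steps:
((-1200 - (-1)*(-1888)) + 49207)/(Y(2, -170) + 37808) = ((-1200 - (-1)*(-1888)) + 49207)/(-31 + 37808) = ((-1200 - 1*1888) + 49207)/37777 = ((-1200 - 1888) + 49207)*(1/37777) = (-3088 + 49207)*(1/37777) = 46119*(1/37777) = 46119/37777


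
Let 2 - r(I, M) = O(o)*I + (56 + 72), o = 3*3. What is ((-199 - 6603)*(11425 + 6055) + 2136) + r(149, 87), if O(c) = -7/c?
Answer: -1070071507/9 ≈ -1.1890e+8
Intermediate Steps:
o = 9
r(I, M) = -126 + 7*I/9 (r(I, M) = 2 - ((-7/9)*I + (56 + 72)) = 2 - ((-7*1/9)*I + 128) = 2 - (-7*I/9 + 128) = 2 - (128 - 7*I/9) = 2 + (-128 + 7*I/9) = -126 + 7*I/9)
((-199 - 6603)*(11425 + 6055) + 2136) + r(149, 87) = ((-199 - 6603)*(11425 + 6055) + 2136) + (-126 + (7/9)*149) = (-6802*17480 + 2136) + (-126 + 1043/9) = (-118898960 + 2136) - 91/9 = -118896824 - 91/9 = -1070071507/9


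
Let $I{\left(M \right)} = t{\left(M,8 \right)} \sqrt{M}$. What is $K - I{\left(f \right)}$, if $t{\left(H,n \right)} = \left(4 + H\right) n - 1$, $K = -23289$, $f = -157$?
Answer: $-23289 + 1225 i \sqrt{157} \approx -23289.0 + 15349.0 i$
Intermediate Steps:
$t{\left(H,n \right)} = -1 + n \left(4 + H\right)$ ($t{\left(H,n \right)} = n \left(4 + H\right) - 1 = -1 + n \left(4 + H\right)$)
$I{\left(M \right)} = \sqrt{M} \left(31 + 8 M\right)$ ($I{\left(M \right)} = \left(-1 + 4 \cdot 8 + M 8\right) \sqrt{M} = \left(-1 + 32 + 8 M\right) \sqrt{M} = \left(31 + 8 M\right) \sqrt{M} = \sqrt{M} \left(31 + 8 M\right)$)
$K - I{\left(f \right)} = -23289 - \sqrt{-157} \left(31 + 8 \left(-157\right)\right) = -23289 - i \sqrt{157} \left(31 - 1256\right) = -23289 - i \sqrt{157} \left(-1225\right) = -23289 - - 1225 i \sqrt{157} = -23289 + 1225 i \sqrt{157}$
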